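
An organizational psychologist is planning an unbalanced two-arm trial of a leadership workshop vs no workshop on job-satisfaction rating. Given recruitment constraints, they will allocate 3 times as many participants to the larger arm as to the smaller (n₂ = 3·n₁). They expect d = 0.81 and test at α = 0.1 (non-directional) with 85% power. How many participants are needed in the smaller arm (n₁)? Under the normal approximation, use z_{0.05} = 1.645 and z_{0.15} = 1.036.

With allocation ratio k = n₂/n₁ = 3, Var(x̄₁−x̄₂) = σ²(1/n₁ + 1/(k·n₁)) = σ²·(k+1)/(k·n₁).
So n₁ = (1 + 1/k)·((z_{α/2} + z_β)/d)² = 1.333 × (2.681/0.81)².
n₁ = 1.333 × 10.96 = 14.6.
Round up: n₁ = 15, giving n₂ = 3 × 15 = 45.

n₁ = 15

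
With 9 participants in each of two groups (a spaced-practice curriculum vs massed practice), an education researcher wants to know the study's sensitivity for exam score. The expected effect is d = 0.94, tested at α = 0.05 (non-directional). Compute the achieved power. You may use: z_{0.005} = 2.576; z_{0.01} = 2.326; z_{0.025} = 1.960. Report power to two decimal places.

For two equal groups, power = Φ(d·√(n/2) − z_{α/2}).
d·√(n/2) = 0.94 × √(9/2) = 0.94 × 2.121 = 1.994.
z_β = 1.994 − 1.960 = 0.034.
Power = Φ(0.034) = 0.514.

power ≈ 0.51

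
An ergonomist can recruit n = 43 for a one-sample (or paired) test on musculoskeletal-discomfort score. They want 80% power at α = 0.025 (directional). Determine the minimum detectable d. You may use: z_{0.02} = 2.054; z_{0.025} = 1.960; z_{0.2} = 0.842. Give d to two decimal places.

For a single sample (or paired design) of n = 43: d_min = (z_{α} + z_β)/√n.
z-sum = 1.960 + 0.842 = 2.802.
d_min = 2.802 / √43 = 2.802 / 6.557 = 0.427.

d_min ≈ 0.43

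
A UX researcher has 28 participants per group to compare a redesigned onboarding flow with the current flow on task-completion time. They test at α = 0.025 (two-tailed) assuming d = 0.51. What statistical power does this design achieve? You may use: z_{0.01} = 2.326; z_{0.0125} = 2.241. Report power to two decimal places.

power ≈ 0.37

For two equal groups, power = Φ(d·√(n/2) − z_{α/2}).
d·√(n/2) = 0.51 × √(28/2) = 0.51 × 3.742 = 1.908.
z_β = 1.908 − 2.241 = -0.333.
Power = Φ(-0.333) = 0.370.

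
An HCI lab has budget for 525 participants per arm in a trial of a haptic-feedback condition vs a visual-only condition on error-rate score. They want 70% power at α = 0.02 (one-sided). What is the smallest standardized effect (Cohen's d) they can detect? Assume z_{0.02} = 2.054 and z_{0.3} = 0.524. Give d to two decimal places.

d_min ≈ 0.16

For two independent groups of n = 525 each: d_min = (z_{α} + z_β)·√(2/n).
z-sum = 2.054 + 0.524 = 2.578.
d_min = 2.578 × √(2/525) = 2.578 × 0.0617 = 0.159.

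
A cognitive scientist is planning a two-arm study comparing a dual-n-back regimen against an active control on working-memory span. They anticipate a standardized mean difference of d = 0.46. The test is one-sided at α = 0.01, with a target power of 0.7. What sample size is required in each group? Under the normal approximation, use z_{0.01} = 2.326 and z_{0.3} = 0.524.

n = 77 per group

For two independent groups with equal n: n = 2·((z_{α} + z_β) / d)².
z_{α} + z_β = 2.326 + 0.524 = 2.850.
n = 2 × (2.850 / 0.46)² = 2 × 6.196² = 2 × 38.39 = 76.8.
Round up to the next whole participant.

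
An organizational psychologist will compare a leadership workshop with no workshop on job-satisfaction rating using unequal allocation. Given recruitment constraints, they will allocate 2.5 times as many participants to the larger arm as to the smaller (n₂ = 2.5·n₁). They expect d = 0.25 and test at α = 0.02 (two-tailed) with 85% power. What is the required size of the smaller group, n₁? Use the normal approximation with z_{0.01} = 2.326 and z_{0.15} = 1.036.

n₁ = 254

With allocation ratio k = n₂/n₁ = 2.5, Var(x̄₁−x̄₂) = σ²(1/n₁ + 1/(k·n₁)) = σ²·(k+1)/(k·n₁).
So n₁ = (1 + 1/k)·((z_{α/2} + z_β)/d)² = 1.400 × (3.362/0.25)².
n₁ = 1.400 × 180.85 = 253.2.
Round up: n₁ = 254, giving n₂ = 2.5 × 254 = 635.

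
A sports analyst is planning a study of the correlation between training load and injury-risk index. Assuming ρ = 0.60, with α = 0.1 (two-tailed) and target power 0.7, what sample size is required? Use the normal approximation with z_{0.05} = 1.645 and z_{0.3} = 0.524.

Fisher's z: C = ½·ln((1+r)/(1−r)) = ½·ln(4.0000) = 0.6931.
n = ((z_{α/2} + z_β)/C)² + 3.
(1.645 + 0.524) / 0.6931 = 2.169 / 0.6931 = 3.129.
n = 3.129² + 3 = 9.79 + 3 = 12.8.
Round up.

n = 13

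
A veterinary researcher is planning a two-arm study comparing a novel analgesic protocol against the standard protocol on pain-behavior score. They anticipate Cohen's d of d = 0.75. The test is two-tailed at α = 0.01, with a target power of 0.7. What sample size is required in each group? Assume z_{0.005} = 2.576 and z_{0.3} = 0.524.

For two independent groups with equal n: n = 2·((z_{α/2} + z_β) / d)².
z_{α/2} + z_β = 2.576 + 0.524 = 3.100.
n = 2 × (3.100 / 0.75)² = 2 × 4.133² = 2 × 17.08 = 34.2.
Round up to the next whole participant.

n = 35 per group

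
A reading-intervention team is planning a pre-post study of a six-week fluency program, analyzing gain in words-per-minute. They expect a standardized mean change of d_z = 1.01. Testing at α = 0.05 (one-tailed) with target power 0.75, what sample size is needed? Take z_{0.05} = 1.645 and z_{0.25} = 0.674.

For a paired (one-sample on differences) test: n = ((z_{α} + z_β) / d)².
z_{α} + z_β = 1.645 + 0.674 = 2.319.
n = (2.319 / 1.01)² = 2.296² = 5.27.
Round up.

n = 6 pairs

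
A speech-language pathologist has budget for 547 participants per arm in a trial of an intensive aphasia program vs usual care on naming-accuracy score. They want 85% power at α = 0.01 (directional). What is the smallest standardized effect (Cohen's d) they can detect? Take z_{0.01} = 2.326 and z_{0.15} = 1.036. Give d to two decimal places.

For two independent groups of n = 547 each: d_min = (z_{α} + z_β)·√(2/n).
z-sum = 2.326 + 1.036 = 3.362.
d_min = 3.362 × √(2/547) = 3.362 × 0.0605 = 0.203.

d_min ≈ 0.20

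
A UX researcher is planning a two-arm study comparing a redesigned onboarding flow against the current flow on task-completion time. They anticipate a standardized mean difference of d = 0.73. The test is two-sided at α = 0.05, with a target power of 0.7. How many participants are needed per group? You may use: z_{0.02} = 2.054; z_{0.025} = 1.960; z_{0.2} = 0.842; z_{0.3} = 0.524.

n = 24 per group

For two independent groups with equal n: n = 2·((z_{α/2} + z_β) / d)².
z_{α/2} + z_β = 1.960 + 0.524 = 2.484.
n = 2 × (2.484 / 0.73)² = 2 × 3.403² = 2 × 11.58 = 23.2.
Round up to the next whole participant.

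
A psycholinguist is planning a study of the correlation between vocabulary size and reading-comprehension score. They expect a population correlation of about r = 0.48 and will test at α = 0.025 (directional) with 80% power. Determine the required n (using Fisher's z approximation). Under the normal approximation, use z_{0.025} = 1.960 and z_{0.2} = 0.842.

n = 32

Fisher's z: C = ½·ln((1+r)/(1−r)) = ½·ln(2.8462) = 0.5230.
n = ((z_{α} + z_β)/C)² + 3.
(1.960 + 0.842) / 0.5230 = 2.802 / 0.5230 = 5.358.
n = 5.358² + 3 = 28.70 + 3 = 31.7.
Round up.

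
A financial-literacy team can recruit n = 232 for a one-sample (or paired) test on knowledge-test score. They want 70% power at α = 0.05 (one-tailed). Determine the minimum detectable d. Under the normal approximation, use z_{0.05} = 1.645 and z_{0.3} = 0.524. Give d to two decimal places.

For a single sample (or paired design) of n = 232: d_min = (z_{α} + z_β)/√n.
z-sum = 1.645 + 0.524 = 2.169.
d_min = 2.169 / √232 = 2.169 / 15.232 = 0.142.

d_min ≈ 0.14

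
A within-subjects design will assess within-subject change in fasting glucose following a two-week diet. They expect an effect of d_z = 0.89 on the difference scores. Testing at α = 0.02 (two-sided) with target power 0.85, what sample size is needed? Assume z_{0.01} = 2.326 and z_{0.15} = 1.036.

For a paired (one-sample on differences) test: n = ((z_{α/2} + z_β) / d)².
z_{α/2} + z_β = 2.326 + 1.036 = 3.362.
n = (3.362 / 0.89)² = 3.778² = 14.27.
Round up.

n = 15 pairs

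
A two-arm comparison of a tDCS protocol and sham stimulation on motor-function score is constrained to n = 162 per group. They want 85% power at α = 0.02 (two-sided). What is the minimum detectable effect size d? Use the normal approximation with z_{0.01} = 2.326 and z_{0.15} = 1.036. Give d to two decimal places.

d_min ≈ 0.37

For two independent groups of n = 162 each: d_min = (z_{α/2} + z_β)·√(2/n).
z-sum = 2.326 + 1.036 = 3.362.
d_min = 3.362 × √(2/162) = 3.362 × 0.1111 = 0.374.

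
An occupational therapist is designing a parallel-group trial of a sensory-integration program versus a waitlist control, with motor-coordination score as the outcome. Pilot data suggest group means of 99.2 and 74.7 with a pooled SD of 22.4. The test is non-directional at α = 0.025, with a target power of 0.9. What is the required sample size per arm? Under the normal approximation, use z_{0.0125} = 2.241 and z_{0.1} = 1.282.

Cohen's d = |M₁ − M₂| / SD_pooled = |99.2 − 74.7| / 22.4 = 24.5 / 22.4 = 1.094.
For two independent groups with equal n: n = 2·((z_{α/2} + z_β) / d)².
z_{α/2} + z_β = 2.241 + 1.282 = 3.523.
n = 2 × (3.523 / 1.094)² = 2 × 3.220² = 2 × 10.37 = 20.7.
Round up to the next whole participant.

n = 21 per group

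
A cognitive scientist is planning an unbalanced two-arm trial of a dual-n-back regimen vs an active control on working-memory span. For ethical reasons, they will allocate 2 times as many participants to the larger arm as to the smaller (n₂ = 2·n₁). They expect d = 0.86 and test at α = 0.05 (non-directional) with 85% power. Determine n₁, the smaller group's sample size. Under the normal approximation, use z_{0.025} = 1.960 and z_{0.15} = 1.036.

n₁ = 19

With allocation ratio k = n₂/n₁ = 2, Var(x̄₁−x̄₂) = σ²(1/n₁ + 1/(k·n₁)) = σ²·(k+1)/(k·n₁).
So n₁ = (1 + 1/k)·((z_{α/2} + z_β)/d)² = 1.500 × (2.996/0.86)².
n₁ = 1.500 × 12.14 = 18.2.
Round up: n₁ = 19, giving n₂ = 2 × 19 = 38.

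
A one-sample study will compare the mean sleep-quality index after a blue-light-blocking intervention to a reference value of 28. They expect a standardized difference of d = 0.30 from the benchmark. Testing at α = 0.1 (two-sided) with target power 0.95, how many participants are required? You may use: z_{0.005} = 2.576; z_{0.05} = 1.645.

n = 121

For a one-sample test: n = ((z_{α/2} + z_β) / d)².
z_{α/2} + z_β = 1.645 + 1.645 = 3.290.
n = (3.290 / 0.30)² = 10.967² = 120.27.
Round up.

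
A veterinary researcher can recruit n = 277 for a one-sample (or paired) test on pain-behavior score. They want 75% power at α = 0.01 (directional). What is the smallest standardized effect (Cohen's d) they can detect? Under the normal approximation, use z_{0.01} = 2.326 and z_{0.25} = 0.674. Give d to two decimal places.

For a single sample (or paired design) of n = 277: d_min = (z_{α} + z_β)/√n.
z-sum = 2.326 + 0.674 = 3.000.
d_min = 3.000 / √277 = 3.000 / 16.643 = 0.180.

d_min ≈ 0.18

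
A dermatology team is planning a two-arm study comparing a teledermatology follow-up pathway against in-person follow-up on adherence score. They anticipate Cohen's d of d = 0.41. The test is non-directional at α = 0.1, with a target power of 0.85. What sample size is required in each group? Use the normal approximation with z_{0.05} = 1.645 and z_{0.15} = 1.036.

n = 86 per group

For two independent groups with equal n: n = 2·((z_{α/2} + z_β) / d)².
z_{α/2} + z_β = 1.645 + 1.036 = 2.681.
n = 2 × (2.681 / 0.41)² = 2 × 6.539² = 2 × 42.76 = 85.5.
Round up to the next whole participant.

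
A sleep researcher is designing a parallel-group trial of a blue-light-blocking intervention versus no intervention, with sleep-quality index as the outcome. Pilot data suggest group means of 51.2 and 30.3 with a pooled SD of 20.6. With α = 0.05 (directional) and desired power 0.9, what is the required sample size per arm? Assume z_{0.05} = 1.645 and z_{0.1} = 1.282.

n = 17 per group

Cohen's d = |M₁ − M₂| / SD_pooled = |51.2 − 30.3| / 20.6 = 20.9 / 20.6 = 1.015.
For two independent groups with equal n: n = 2·((z_{α} + z_β) / d)².
z_{α} + z_β = 1.645 + 1.282 = 2.927.
n = 2 × (2.927 / 1.015)² = 2 × 2.884² = 2 × 8.32 = 16.6.
Round up to the next whole participant.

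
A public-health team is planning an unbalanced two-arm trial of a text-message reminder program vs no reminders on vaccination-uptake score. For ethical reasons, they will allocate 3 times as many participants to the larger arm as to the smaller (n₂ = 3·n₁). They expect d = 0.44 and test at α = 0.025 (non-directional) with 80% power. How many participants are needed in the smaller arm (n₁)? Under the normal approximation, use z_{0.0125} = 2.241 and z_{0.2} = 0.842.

With allocation ratio k = n₂/n₁ = 3, Var(x̄₁−x̄₂) = σ²(1/n₁ + 1/(k·n₁)) = σ²·(k+1)/(k·n₁).
So n₁ = (1 + 1/k)·((z_{α/2} + z_β)/d)² = 1.333 × (3.083/0.44)².
n₁ = 1.333 × 49.10 = 65.5.
Round up: n₁ = 66, giving n₂ = 3 × 66 = 198.

n₁ = 66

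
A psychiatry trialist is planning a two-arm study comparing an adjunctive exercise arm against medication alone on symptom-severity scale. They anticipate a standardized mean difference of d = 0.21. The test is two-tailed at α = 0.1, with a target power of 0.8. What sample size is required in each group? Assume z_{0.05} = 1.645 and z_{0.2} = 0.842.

n = 281 per group

For two independent groups with equal n: n = 2·((z_{α/2} + z_β) / d)².
z_{α/2} + z_β = 1.645 + 0.842 = 2.487.
n = 2 × (2.487 / 0.21)² = 2 × 11.843² = 2 × 140.25 = 280.5.
Round up to the next whole participant.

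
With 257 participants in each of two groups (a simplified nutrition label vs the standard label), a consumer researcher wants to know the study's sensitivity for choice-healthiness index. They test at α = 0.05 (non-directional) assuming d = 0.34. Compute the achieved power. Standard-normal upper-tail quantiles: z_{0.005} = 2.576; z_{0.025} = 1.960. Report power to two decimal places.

power ≈ 0.97

For two equal groups, power = Φ(d·√(n/2) − z_{α/2}).
d·√(n/2) = 0.34 × √(257/2) = 0.34 × 11.336 = 3.854.
z_β = 3.854 − 1.960 = 1.894.
Power = Φ(1.894) = 0.971.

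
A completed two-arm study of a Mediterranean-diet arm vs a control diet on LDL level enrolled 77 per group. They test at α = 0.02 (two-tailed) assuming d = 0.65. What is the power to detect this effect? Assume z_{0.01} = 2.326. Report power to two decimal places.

For two equal groups, power = Φ(d·√(n/2) − z_{α/2}).
d·√(n/2) = 0.65 × √(77/2) = 0.65 × 6.205 = 4.033.
z_β = 4.033 − 2.326 = 1.707.
Power = Φ(1.707) = 0.956.

power ≈ 0.96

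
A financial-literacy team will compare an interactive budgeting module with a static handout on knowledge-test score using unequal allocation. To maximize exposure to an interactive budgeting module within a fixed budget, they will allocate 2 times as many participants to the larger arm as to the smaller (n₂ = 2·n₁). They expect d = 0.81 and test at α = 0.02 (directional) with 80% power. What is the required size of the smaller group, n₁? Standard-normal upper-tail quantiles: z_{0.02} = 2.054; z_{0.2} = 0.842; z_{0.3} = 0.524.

With allocation ratio k = n₂/n₁ = 2, Var(x̄₁−x̄₂) = σ²(1/n₁ + 1/(k·n₁)) = σ²·(k+1)/(k·n₁).
So n₁ = (1 + 1/k)·((z_{α} + z_β)/d)² = 1.500 × (2.896/0.81)².
n₁ = 1.500 × 12.78 = 19.2.
Round up: n₁ = 20, giving n₂ = 2 × 20 = 40.

n₁ = 20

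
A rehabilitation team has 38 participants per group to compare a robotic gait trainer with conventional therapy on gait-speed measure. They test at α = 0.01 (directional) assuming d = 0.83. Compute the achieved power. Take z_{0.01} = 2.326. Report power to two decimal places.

For two equal groups, power = Φ(d·√(n/2) − z_{α}).
d·√(n/2) = 0.83 × √(38/2) = 0.83 × 4.359 = 3.618.
z_β = 3.618 − 2.326 = 1.292.
Power = Φ(1.292) = 0.902.

power ≈ 0.90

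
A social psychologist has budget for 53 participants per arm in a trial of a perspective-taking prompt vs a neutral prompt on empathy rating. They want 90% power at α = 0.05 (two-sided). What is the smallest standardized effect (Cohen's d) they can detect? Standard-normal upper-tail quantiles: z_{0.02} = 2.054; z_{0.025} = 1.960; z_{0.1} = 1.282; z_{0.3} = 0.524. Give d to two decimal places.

d_min ≈ 0.63

For two independent groups of n = 53 each: d_min = (z_{α/2} + z_β)·√(2/n).
z-sum = 1.960 + 1.282 = 3.242.
d_min = 3.242 × √(2/53) = 3.242 × 0.1943 = 0.630.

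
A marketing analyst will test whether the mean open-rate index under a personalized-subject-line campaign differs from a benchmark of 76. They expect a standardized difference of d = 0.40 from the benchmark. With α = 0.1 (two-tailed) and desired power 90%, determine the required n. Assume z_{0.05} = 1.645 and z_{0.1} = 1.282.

For a one-sample test: n = ((z_{α/2} + z_β) / d)².
z_{α/2} + z_β = 1.645 + 1.282 = 2.927.
n = (2.927 / 0.40)² = 7.317² = 53.55.
Round up.

n = 54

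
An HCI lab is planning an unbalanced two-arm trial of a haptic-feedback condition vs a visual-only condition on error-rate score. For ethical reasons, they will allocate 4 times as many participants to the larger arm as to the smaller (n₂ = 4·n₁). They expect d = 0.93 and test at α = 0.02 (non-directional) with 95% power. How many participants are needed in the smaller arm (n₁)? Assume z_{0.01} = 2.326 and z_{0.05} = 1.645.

With allocation ratio k = n₂/n₁ = 4, Var(x̄₁−x̄₂) = σ²(1/n₁ + 1/(k·n₁)) = σ²·(k+1)/(k·n₁).
So n₁ = (1 + 1/k)·((z_{α/2} + z_β)/d)² = 1.250 × (3.971/0.93)².
n₁ = 1.250 × 18.23 = 22.8.
Round up: n₁ = 23, giving n₂ = 4 × 23 = 92.

n₁ = 23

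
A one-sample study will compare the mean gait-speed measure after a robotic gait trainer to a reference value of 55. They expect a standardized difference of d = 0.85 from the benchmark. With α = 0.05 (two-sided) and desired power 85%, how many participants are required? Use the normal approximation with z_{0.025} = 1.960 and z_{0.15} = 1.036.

For a one-sample test: n = ((z_{α/2} + z_β) / d)².
z_{α/2} + z_β = 1.960 + 1.036 = 2.996.
n = (2.996 / 0.85)² = 3.525² = 12.42.
Round up.

n = 13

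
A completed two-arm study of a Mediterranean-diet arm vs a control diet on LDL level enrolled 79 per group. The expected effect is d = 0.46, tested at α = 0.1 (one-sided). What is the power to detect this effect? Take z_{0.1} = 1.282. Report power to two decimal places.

power ≈ 0.95

For two equal groups, power = Φ(d·√(n/2) − z_{α}).
d·√(n/2) = 0.46 × √(79/2) = 0.46 × 6.285 = 2.891.
z_β = 2.891 − 1.282 = 1.609.
Power = Φ(1.609) = 0.946.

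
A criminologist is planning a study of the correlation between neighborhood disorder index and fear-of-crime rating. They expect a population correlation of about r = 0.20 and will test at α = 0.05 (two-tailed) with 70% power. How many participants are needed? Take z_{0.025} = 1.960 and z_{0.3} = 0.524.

n = 154

Fisher's z: C = ½·ln((1+r)/(1−r)) = ½·ln(1.5000) = 0.2027.
n = ((z_{α/2} + z_β)/C)² + 3.
(1.960 + 0.524) / 0.2027 = 2.484 / 0.2027 = 12.255.
n = 12.255² + 3 = 150.17 + 3 = 153.2.
Round up.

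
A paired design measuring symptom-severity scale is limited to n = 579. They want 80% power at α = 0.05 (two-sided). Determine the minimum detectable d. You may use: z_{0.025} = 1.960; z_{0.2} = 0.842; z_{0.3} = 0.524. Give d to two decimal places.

d_min ≈ 0.12

For a single sample (or paired design) of n = 579: d_min = (z_{α/2} + z_β)/√n.
z-sum = 1.960 + 0.842 = 2.802.
d_min = 2.802 / √579 = 2.802 / 24.062 = 0.116.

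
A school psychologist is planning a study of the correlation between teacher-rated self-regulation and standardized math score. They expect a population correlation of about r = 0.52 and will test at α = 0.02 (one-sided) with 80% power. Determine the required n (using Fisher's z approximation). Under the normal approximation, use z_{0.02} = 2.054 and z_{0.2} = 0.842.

Fisher's z: C = ½·ln((1+r)/(1−r)) = ½·ln(3.1667) = 0.5763.
n = ((z_{α} + z_β)/C)² + 3.
(2.054 + 0.842) / 0.5763 = 2.896 / 0.5763 = 5.025.
n = 5.025² + 3 = 25.25 + 3 = 28.3.
Round up.

n = 29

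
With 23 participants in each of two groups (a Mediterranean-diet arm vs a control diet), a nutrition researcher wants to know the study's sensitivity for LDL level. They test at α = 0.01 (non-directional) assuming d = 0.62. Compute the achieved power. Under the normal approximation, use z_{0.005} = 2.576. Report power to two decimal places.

power ≈ 0.32

For two equal groups, power = Φ(d·√(n/2) − z_{α/2}).
d·√(n/2) = 0.62 × √(23/2) = 0.62 × 3.391 = 2.103.
z_β = 2.103 − 2.576 = -0.473.
Power = Φ(-0.473) = 0.318.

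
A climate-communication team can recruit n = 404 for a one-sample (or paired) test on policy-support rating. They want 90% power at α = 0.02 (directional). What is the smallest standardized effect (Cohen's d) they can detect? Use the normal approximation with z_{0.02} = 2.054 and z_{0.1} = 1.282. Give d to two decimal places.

d_min ≈ 0.17

For a single sample (or paired design) of n = 404: d_min = (z_{α} + z_β)/√n.
z-sum = 2.054 + 1.282 = 3.336.
d_min = 3.336 / √404 = 3.336 / 20.100 = 0.166.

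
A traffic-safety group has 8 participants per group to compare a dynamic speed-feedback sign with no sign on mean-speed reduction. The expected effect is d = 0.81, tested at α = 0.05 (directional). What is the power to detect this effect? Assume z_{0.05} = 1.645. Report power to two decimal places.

power ≈ 0.49

For two equal groups, power = Φ(d·√(n/2) − z_{α}).
d·√(n/2) = 0.81 × √(8/2) = 0.81 × 2.000 = 1.620.
z_β = 1.620 − 1.645 = -0.025.
Power = Φ(-0.025) = 0.490.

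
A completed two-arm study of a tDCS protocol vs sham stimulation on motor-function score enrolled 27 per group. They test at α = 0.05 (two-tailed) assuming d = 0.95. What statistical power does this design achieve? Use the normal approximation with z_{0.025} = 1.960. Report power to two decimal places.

For two equal groups, power = Φ(d·√(n/2) − z_{α/2}).
d·√(n/2) = 0.95 × √(27/2) = 0.95 × 3.674 = 3.491.
z_β = 3.491 − 1.960 = 1.531.
Power = Φ(1.531) = 0.937.

power ≈ 0.94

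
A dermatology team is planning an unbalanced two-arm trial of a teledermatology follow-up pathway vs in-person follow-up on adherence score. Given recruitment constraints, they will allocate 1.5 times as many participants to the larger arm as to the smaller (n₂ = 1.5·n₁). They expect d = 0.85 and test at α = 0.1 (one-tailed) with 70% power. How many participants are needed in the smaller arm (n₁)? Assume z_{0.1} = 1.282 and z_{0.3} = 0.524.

With allocation ratio k = n₂/n₁ = 1.5, Var(x̄₁−x̄₂) = σ²(1/n₁ + 1/(k·n₁)) = σ²·(k+1)/(k·n₁).
So n₁ = (1 + 1/k)·((z_{α} + z_β)/d)² = 1.667 × (1.806/0.85)².
n₁ = 1.667 × 4.51 = 7.5.
Round up: n₁ = 8, giving n₂ = 1.5 × 8 = 12.

n₁ = 8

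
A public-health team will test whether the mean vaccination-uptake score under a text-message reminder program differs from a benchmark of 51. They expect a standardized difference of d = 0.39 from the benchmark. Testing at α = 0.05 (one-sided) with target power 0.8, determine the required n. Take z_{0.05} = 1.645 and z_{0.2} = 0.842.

n = 41

For a one-sample test: n = ((z_{α} + z_β) / d)².
z_{α} + z_β = 1.645 + 0.842 = 2.487.
n = (2.487 / 0.39)² = 6.377² = 40.67.
Round up.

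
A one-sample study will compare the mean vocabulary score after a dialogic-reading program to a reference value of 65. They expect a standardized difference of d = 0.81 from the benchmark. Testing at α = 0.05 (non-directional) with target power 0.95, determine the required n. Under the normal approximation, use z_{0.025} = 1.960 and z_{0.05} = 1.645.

n = 20

For a one-sample test: n = ((z_{α/2} + z_β) / d)².
z_{α/2} + z_β = 1.960 + 1.645 = 3.605.
n = (3.605 / 0.81)² = 4.451² = 19.81.
Round up.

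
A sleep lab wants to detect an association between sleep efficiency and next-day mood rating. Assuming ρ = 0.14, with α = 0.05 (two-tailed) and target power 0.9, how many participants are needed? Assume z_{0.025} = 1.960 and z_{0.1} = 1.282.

Fisher's z: C = ½·ln((1+r)/(1−r)) = ½·ln(1.3256) = 0.1409.
n = ((z_{α/2} + z_β)/C)² + 3.
(1.960 + 1.282) / 0.1409 = 3.242 / 0.1409 = 23.009.
n = 23.009² + 3 = 529.42 + 3 = 532.4.
Round up.

n = 533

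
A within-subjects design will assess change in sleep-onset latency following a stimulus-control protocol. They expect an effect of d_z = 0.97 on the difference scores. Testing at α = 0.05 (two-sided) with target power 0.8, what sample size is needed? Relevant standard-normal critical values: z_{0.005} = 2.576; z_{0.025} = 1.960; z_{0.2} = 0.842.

For a paired (one-sample on differences) test: n = ((z_{α/2} + z_β) / d)².
z_{α/2} + z_β = 1.960 + 0.842 = 2.802.
n = (2.802 / 0.97)² = 2.889² = 8.34.
Round up.

n = 9 pairs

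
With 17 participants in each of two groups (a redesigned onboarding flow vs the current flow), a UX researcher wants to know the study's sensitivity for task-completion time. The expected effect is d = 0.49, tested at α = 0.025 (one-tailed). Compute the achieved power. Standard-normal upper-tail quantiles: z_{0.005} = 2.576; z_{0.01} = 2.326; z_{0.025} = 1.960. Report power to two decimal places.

For two equal groups, power = Φ(d·√(n/2) − z_{α}).
d·√(n/2) = 0.49 × √(17/2) = 0.49 × 2.915 = 1.429.
z_β = 1.429 − 1.960 = -0.531.
Power = Φ(-0.531) = 0.298.

power ≈ 0.30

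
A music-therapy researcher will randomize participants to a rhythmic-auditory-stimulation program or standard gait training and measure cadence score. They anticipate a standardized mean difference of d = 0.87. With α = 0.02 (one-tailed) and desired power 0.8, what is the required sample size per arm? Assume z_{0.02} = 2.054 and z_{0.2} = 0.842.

n = 23 per group

For two independent groups with equal n: n = 2·((z_{α} + z_β) / d)².
z_{α} + z_β = 2.054 + 0.842 = 2.896.
n = 2 × (2.896 / 0.87)² = 2 × 3.329² = 2 × 11.08 = 22.2.
Round up to the next whole participant.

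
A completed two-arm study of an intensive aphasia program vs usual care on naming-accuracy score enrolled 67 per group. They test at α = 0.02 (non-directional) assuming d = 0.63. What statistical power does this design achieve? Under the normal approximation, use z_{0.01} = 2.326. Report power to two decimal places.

power ≈ 0.91

For two equal groups, power = Φ(d·√(n/2) − z_{α/2}).
d·√(n/2) = 0.63 × √(67/2) = 0.63 × 5.788 = 3.646.
z_β = 3.646 − 2.326 = 1.320.
Power = Φ(1.320) = 0.907.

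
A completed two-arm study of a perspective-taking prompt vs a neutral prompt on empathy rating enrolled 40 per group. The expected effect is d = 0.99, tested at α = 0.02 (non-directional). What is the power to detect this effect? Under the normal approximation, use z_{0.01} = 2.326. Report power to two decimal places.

For two equal groups, power = Φ(d·√(n/2) − z_{α/2}).
d·√(n/2) = 0.99 × √(40/2) = 0.99 × 4.472 = 4.427.
z_β = 4.427 − 2.326 = 2.101.
Power = Φ(2.101) = 0.982.

power ≈ 0.98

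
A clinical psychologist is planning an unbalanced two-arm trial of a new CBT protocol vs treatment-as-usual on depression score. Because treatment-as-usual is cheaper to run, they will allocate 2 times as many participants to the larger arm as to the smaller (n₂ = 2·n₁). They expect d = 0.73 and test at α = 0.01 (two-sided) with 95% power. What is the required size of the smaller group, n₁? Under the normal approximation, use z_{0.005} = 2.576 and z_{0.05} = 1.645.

With allocation ratio k = n₂/n₁ = 2, Var(x̄₁−x̄₂) = σ²(1/n₁ + 1/(k·n₁)) = σ²·(k+1)/(k·n₁).
So n₁ = (1 + 1/k)·((z_{α/2} + z_β)/d)² = 1.500 × (4.221/0.73)².
n₁ = 1.500 × 33.43 = 50.2.
Round up: n₁ = 51, giving n₂ = 2 × 51 = 102.

n₁ = 51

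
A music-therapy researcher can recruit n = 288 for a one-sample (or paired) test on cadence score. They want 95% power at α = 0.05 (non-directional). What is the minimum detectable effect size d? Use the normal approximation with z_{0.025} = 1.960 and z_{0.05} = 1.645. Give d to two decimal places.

d_min ≈ 0.21

For a single sample (or paired design) of n = 288: d_min = (z_{α/2} + z_β)/√n.
z-sum = 1.960 + 1.645 = 3.605.
d_min = 3.605 / √288 = 3.605 / 16.971 = 0.212.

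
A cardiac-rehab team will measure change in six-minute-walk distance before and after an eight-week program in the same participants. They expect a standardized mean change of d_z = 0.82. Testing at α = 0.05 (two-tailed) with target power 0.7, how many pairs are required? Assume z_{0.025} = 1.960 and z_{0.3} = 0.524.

For a paired (one-sample on differences) test: n = ((z_{α/2} + z_β) / d)².
z_{α/2} + z_β = 1.960 + 0.524 = 2.484.
n = (2.484 / 0.82)² = 3.029² = 9.18.
Round up.

n = 10 pairs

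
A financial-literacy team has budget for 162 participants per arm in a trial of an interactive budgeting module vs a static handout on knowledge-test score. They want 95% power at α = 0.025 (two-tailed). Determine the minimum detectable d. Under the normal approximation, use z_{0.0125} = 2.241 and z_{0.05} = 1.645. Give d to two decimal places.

d_min ≈ 0.43

For two independent groups of n = 162 each: d_min = (z_{α/2} + z_β)·√(2/n).
z-sum = 2.241 + 1.645 = 3.886.
d_min = 3.886 × √(2/162) = 3.886 × 0.1111 = 0.432.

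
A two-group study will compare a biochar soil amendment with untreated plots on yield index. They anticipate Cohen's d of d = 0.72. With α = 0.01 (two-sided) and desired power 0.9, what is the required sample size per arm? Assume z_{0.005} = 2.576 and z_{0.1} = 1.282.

n = 58 per group

For two independent groups with equal n: n = 2·((z_{α/2} + z_β) / d)².
z_{α/2} + z_β = 2.576 + 1.282 = 3.858.
n = 2 × (3.858 / 0.72)² = 2 × 5.358² = 2 × 28.71 = 57.4.
Round up to the next whole participant.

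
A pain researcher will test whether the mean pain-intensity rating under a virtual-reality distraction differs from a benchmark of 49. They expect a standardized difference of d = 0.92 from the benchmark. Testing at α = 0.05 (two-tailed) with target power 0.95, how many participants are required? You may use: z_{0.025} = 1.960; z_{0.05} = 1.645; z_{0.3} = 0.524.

n = 16

For a one-sample test: n = ((z_{α/2} + z_β) / d)².
z_{α/2} + z_β = 1.960 + 1.645 = 3.605.
n = (3.605 / 0.92)² = 3.918² = 15.35.
Round up.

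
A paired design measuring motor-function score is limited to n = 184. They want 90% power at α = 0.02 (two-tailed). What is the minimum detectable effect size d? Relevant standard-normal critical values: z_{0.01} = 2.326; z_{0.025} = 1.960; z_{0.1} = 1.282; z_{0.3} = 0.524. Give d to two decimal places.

For a single sample (or paired design) of n = 184: d_min = (z_{α/2} + z_β)/√n.
z-sum = 2.326 + 1.282 = 3.608.
d_min = 3.608 / √184 = 3.608 / 13.565 = 0.266.

d_min ≈ 0.27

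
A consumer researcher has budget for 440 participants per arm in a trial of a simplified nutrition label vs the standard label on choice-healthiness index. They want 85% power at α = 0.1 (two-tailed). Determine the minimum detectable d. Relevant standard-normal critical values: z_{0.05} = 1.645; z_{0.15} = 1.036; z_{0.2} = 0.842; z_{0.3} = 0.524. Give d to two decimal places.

d_min ≈ 0.18

For two independent groups of n = 440 each: d_min = (z_{α/2} + z_β)·√(2/n).
z-sum = 1.645 + 1.036 = 2.681.
d_min = 2.681 × √(2/440) = 2.681 × 0.0674 = 0.181.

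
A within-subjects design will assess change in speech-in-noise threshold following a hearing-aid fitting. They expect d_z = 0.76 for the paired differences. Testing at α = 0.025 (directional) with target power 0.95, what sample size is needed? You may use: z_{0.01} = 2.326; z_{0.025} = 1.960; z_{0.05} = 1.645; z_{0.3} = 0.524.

n = 23 pairs

For a paired (one-sample on differences) test: n = ((z_{α} + z_β) / d)².
z_{α} + z_β = 1.960 + 1.645 = 3.605.
n = (3.605 / 0.76)² = 4.743² = 22.50.
Round up.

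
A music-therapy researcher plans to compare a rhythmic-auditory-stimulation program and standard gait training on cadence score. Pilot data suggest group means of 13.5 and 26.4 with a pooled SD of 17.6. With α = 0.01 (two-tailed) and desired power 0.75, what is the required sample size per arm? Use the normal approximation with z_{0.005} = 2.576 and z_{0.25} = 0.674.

Cohen's d = |M₁ − M₂| / SD_pooled = |13.5 − 26.4| / 17.6 = 12.9 / 17.6 = 0.733.
For two independent groups with equal n: n = 2·((z_{α/2} + z_β) / d)².
z_{α/2} + z_β = 2.576 + 0.674 = 3.250.
n = 2 × (3.250 / 0.733)² = 2 × 4.434² = 2 × 19.66 = 39.3.
Round up to the next whole participant.

n = 40 per group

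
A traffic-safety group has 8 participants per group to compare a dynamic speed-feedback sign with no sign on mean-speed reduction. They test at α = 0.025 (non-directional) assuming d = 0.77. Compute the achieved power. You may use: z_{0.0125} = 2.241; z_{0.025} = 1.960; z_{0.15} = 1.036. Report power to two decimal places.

For two equal groups, power = Φ(d·√(n/2) − z_{α/2}).
d·√(n/2) = 0.77 × √(8/2) = 0.77 × 2.000 = 1.540.
z_β = 1.540 − 2.241 = -0.701.
Power = Φ(-0.701) = 0.242.

power ≈ 0.24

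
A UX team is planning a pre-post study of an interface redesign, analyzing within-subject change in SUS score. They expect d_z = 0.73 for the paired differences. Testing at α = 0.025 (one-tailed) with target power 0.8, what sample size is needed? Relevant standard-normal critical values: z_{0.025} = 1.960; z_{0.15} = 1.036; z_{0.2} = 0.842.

n = 15 pairs

For a paired (one-sample on differences) test: n = ((z_{α} + z_β) / d)².
z_{α} + z_β = 1.960 + 0.842 = 2.802.
n = (2.802 / 0.73)² = 3.838² = 14.73.
Round up.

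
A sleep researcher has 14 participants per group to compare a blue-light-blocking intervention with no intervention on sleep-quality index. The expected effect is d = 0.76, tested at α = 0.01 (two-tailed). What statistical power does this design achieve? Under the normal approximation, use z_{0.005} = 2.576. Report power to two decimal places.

power ≈ 0.29

For two equal groups, power = Φ(d·√(n/2) − z_{α/2}).
d·√(n/2) = 0.76 × √(14/2) = 0.76 × 2.646 = 2.011.
z_β = 2.011 − 2.576 = -0.565.
Power = Φ(-0.565) = 0.286.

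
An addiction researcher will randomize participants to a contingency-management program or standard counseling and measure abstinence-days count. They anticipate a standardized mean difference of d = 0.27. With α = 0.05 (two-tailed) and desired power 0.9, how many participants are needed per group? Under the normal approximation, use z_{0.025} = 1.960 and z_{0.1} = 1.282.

n = 289 per group

For two independent groups with equal n: n = 2·((z_{α/2} + z_β) / d)².
z_{α/2} + z_β = 1.960 + 1.282 = 3.242.
n = 2 × (3.242 / 0.27)² = 2 × 12.007² = 2 × 144.18 = 288.4.
Round up to the next whole participant.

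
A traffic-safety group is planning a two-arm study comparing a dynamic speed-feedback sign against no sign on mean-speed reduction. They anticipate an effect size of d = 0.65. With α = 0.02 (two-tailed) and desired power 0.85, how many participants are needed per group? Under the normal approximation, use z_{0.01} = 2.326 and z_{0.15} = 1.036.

n = 54 per group

For two independent groups with equal n: n = 2·((z_{α/2} + z_β) / d)².
z_{α/2} + z_β = 2.326 + 1.036 = 3.362.
n = 2 × (3.362 / 0.65)² = 2 × 5.172² = 2 × 26.75 = 53.5.
Round up to the next whole participant.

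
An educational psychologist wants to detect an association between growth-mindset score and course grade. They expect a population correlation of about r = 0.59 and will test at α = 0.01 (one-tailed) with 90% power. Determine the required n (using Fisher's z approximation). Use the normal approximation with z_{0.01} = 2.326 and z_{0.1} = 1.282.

n = 32

Fisher's z: C = ½·ln((1+r)/(1−r)) = ½·ln(3.8780) = 0.6777.
n = ((z_{α} + z_β)/C)² + 3.
(2.326 + 1.282) / 0.6777 = 3.608 / 0.6777 = 5.324.
n = 5.324² + 3 = 28.34 + 3 = 31.3.
Round up.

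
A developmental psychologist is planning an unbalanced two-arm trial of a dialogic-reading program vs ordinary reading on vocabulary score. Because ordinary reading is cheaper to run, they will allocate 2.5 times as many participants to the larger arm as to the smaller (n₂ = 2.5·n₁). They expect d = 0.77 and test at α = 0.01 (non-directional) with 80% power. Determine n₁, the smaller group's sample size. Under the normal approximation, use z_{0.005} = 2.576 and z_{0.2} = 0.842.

n₁ = 28

With allocation ratio k = n₂/n₁ = 2.5, Var(x̄₁−x̄₂) = σ²(1/n₁ + 1/(k·n₁)) = σ²·(k+1)/(k·n₁).
So n₁ = (1 + 1/k)·((z_{α/2} + z_β)/d)² = 1.400 × (3.418/0.77)².
n₁ = 1.400 × 19.70 = 27.6.
Round up: n₁ = 28, giving n₂ = 2.5 × 28 = 70.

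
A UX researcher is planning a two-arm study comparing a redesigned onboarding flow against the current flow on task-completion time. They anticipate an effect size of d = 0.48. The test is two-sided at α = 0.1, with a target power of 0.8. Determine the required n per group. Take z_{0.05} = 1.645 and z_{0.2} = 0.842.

For two independent groups with equal n: n = 2·((z_{α/2} + z_β) / d)².
z_{α/2} + z_β = 1.645 + 0.842 = 2.487.
n = 2 × (2.487 / 0.48)² = 2 × 5.181² = 2 × 26.85 = 53.7.
Round up to the next whole participant.

n = 54 per group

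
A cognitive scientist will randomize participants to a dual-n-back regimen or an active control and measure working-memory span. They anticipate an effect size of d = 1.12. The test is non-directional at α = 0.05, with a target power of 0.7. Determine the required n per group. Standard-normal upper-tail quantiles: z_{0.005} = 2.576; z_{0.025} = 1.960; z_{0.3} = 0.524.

For two independent groups with equal n: n = 2·((z_{α/2} + z_β) / d)².
z_{α/2} + z_β = 1.960 + 0.524 = 2.484.
n = 2 × (2.484 / 1.12)² = 2 × 2.218² = 2 × 4.92 = 9.8.
Round up to the next whole participant.

n = 10 per group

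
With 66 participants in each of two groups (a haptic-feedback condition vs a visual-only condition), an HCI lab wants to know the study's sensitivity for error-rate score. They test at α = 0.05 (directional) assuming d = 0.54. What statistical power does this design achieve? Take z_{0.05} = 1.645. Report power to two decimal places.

power ≈ 0.93

For two equal groups, power = Φ(d·√(n/2) − z_{α}).
d·√(n/2) = 0.54 × √(66/2) = 0.54 × 5.745 = 3.102.
z_β = 3.102 − 1.645 = 1.457.
Power = Φ(1.457) = 0.927.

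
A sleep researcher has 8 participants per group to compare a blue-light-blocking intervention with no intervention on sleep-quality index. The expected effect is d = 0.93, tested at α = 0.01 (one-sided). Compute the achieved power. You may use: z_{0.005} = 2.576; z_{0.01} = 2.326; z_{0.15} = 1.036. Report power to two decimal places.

power ≈ 0.32

For two equal groups, power = Φ(d·√(n/2) − z_{α}).
d·√(n/2) = 0.93 × √(8/2) = 0.93 × 2.000 = 1.860.
z_β = 1.860 − 2.326 = -0.466.
Power = Φ(-0.466) = 0.321.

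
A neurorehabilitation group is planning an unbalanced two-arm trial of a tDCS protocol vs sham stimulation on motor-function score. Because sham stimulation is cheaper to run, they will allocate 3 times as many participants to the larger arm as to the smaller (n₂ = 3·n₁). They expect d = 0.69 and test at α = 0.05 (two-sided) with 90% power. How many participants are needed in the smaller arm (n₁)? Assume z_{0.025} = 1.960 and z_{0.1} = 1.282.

With allocation ratio k = n₂/n₁ = 3, Var(x̄₁−x̄₂) = σ²(1/n₁ + 1/(k·n₁)) = σ²·(k+1)/(k·n₁).
So n₁ = (1 + 1/k)·((z_{α/2} + z_β)/d)² = 1.333 × (3.242/0.69)².
n₁ = 1.333 × 22.08 = 29.4.
Round up: n₁ = 30, giving n₂ = 3 × 30 = 90.

n₁ = 30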